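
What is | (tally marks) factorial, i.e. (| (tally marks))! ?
Convert | (tally marks) → 1 (decimal)
Compute 1! = 1
1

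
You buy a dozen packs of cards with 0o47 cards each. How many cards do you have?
Convert 0o47 (octal) → 4×8 + 7 = 39 (decimal)
Convert a dozen (colloquial) → 12 (decimal)
Compute 39 × 12 = 468
468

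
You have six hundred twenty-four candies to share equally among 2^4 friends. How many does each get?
Convert six hundred twenty-four (English words) → 6×100 + 24 = 624 (decimal)
Convert 2^4 (power) → 16 (decimal)
Compute 624 ÷ 16 = 39
39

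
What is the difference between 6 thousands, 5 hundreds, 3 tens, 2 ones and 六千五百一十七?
Convert 6 thousands, 5 hundreds, 3 tens, 2 ones (place-value notation) → 6×1000 + 5×100 + 3×10 + 2 = 6532 (decimal)
Convert 六千五百一十七 (Chinese numeral) → 6×1000 + 5×100 + 1×10 + 7 = 6517 (decimal)
Difference: |6532 - 6517| = 15
15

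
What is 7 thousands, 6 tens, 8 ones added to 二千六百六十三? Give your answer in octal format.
Convert 7 thousands, 6 tens, 8 ones (place-value notation) → 7×1000 + 6×10 + 8 = 7068 (decimal)
Convert 二千六百六十三 (Chinese numeral) → 2×1000 + 6×100 + 6×10 + 3 = 2663 (decimal)
Compute 7068 + 2663 = 9731
Convert 9731 (decimal) → 9731 = 2×4096 + 3×512 + 3 → 0o23003 (octal)
0o23003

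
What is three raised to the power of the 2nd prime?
Convert three (English words) → 3 (decimal)
Convert the 2nd prime (prime index) → 3 (decimal)
Compute 3 ^ 3 = 27
27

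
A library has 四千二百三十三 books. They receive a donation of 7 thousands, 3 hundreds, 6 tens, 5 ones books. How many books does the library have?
Convert 四千二百三十三 (Chinese numeral) → 4×1000 + 2×100 + 3×10 + 3 = 4233 (decimal)
Convert 7 thousands, 3 hundreds, 6 tens, 5 ones (place-value notation) → 7×1000 + 3×100 + 6×10 + 5 = 7365 (decimal)
Compute 4233 + 7365 = 11598
11598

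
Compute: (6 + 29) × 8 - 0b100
Convert 0b100 (binary) → 4 (decimal)
Expression in decimal: (6 + 29) × 8 - 4
Parentheses first: 6 + 29 = 35
Multiply: 35 × 8 = 280
Subtract: 280 - 4 = 276
276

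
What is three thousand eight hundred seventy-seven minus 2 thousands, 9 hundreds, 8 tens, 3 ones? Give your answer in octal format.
Convert three thousand eight hundred seventy-seven (English words) → 3×1000 + 8×100 + 77 = 3877 (decimal)
Convert 2 thousands, 9 hundreds, 8 tens, 3 ones (place-value notation) → 2×1000 + 9×100 + 8×10 + 3 = 2983 (decimal)
Compute 3877 - 2983 = 894
Convert 894 (decimal) → 894 = 1×512 + 5×64 + 7×8 + 6 → 0o1576 (octal)
0o1576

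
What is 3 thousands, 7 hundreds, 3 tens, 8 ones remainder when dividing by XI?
Convert 3 thousands, 7 hundreds, 3 tens, 8 ones (place-value notation) → 3×1000 + 7×100 + 3×10 + 8 = 3738 (decimal)
Convert XI (Roman numeral) → 10 + 1 = 11 (decimal)
Compute 3738 mod 11 = 9
9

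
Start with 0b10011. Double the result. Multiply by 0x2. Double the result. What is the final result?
Convert 0b10011 (binary) → 16 + 2 + 1 = 19 (decimal)
Start: 19
19 × 2 = 38
Convert 0x2 (hexadecimal) → 2 (decimal)
38 × 2 = 76
76 × 2 = 152
152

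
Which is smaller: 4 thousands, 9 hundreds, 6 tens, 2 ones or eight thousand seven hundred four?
Convert 4 thousands, 9 hundreds, 6 tens, 2 ones (place-value notation) → 4×1000 + 9×100 + 6×10 + 2 = 4962 (decimal)
Convert eight thousand seven hundred four (English words) → 8×1000 + 7×100 + 4 = 8704 (decimal)
Compare 4962 vs 8704: smaller = 4962
4962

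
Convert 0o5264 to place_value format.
Convert 0o5264 (octal) → 5×512 + 2×64 + 6×8 + 4 = 2740 (decimal)
Convert 2740 (decimal) → 2740 = 2×1000 + 7×100 + 4×10 → 2 thousands, 7 hundreds, 4 tens (place-value notation)
2 thousands, 7 hundreds, 4 tens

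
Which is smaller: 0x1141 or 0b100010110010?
Convert 0x1141 (hexadecimal) → 1×4096 + 1×256 + 4×16 + 1 = 4417 (decimal)
Convert 0b100010110010 (binary) → 2048 + 128 + 32 + 16 + 2 = 2226 (decimal)
Compare 4417 vs 2226: smaller = 2226
2226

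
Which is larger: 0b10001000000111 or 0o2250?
Convert 0b10001000000111 (binary) → 8192 + 512 + 4 + 2 + 1 = 8711 (decimal)
Convert 0o2250 (octal) → 2×512 + 2×64 + 5×8 = 1192 (decimal)
Compare 8711 vs 1192: larger = 8711
8711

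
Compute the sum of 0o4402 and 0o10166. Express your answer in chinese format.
Convert 0o4402 (octal) → 4×512 + 4×64 + 2 = 2306 (decimal)
Convert 0o10166 (octal) → 1×4096 + 1×64 + 6×8 + 6 = 4214 (decimal)
Compute 2306 + 4214 = 6520
Convert 6520 (decimal) → 6520 = 6×1000 + 5×100 + 2×10 → 六千五百二十 (Chinese numeral)
六千五百二十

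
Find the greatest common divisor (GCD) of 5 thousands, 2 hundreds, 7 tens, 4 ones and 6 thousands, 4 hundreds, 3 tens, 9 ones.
Convert 5 thousands, 2 hundreds, 7 tens, 4 ones (place-value notation) → 5×1000 + 2×100 + 7×10 + 4 = 5274 (decimal)
Convert 6 thousands, 4 hundreds, 3 tens, 9 ones (place-value notation) → 6×1000 + 4×100 + 3×10 + 9 = 6439 (decimal)
Compute gcd(5274, 6439) = 1
1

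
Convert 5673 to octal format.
Convert 5673 (decimal) → 5673 = 1×4096 + 3×512 + 5×8 + 1 → 0o13051 (octal)
0o13051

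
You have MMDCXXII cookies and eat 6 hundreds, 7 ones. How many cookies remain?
Convert MMDCXXII (Roman numeral) → 1000 + 1000 + 500 + 100 + 10 + 10 + 1 + 1 = 2622 (decimal)
Convert 6 hundreds, 7 ones (place-value notation) → 6×100 + 7 = 607 (decimal)
Compute 2622 - 607 = 2015
2015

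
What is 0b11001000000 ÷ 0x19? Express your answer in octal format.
Convert 0b11001000000 (binary) → 1024 + 512 + 64 = 1600 (decimal)
Convert 0x19 (hexadecimal) → 1×16 + 9 = 25 (decimal)
Compute 1600 ÷ 25 = 64
Convert 64 (decimal) → 64 = 1×64 → 0o100 (octal)
0o100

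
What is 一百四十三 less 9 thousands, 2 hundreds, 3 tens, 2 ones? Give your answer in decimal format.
Convert 一百四十三 (Chinese numeral) → 1×100 + 4×10 + 3 = 143 (decimal)
Convert 9 thousands, 2 hundreds, 3 tens, 2 ones (place-value notation) → 9×1000 + 2×100 + 3×10 + 2 = 9232 (decimal)
Compute 143 - 9232 = -9089
-9089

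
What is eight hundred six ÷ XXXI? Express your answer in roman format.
Convert eight hundred six (English words) → 8×100 + 6 = 806 (decimal)
Convert XXXI (Roman numeral) → 10 + 10 + 10 + 1 = 31 (decimal)
Compute 806 ÷ 31 = 26
Convert 26 (decimal) → 26 = 10 + 10 + 5 + 1 → XXVI (Roman numeral)
XXVI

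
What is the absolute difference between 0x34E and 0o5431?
Convert 0x34E (hexadecimal) → 3×256 + 4×16 + 14 = 846 (decimal)
Convert 0o5431 (octal) → 5×512 + 4×64 + 3×8 + 1 = 2841 (decimal)
Compute |846 - 2841| = 1995
1995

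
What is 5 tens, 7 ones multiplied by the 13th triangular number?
Convert 5 tens, 7 ones (place-value notation) → 5×10 + 7 = 57 (decimal)
Convert the 13th triangular number (triangular index) → 13×14/2 = 91 (decimal)
Compute 57 × 91 = 5187
5187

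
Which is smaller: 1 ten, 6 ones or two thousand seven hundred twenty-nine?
Convert 1 ten, 6 ones (place-value notation) → 1×10 + 6 = 16 (decimal)
Convert two thousand seven hundred twenty-nine (English words) → 2×1000 + 7×100 + 29 = 2729 (decimal)
Compare 16 vs 2729: smaller = 16
16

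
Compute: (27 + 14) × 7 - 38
Parentheses first: 27 + 14 = 41
Multiply: 41 × 7 = 287
Subtract: 287 - 38 = 249
249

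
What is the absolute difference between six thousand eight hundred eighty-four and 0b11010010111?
Convert six thousand eight hundred eighty-four (English words) → 6×1000 + 8×100 + 84 = 6884 (decimal)
Convert 0b11010010111 (binary) → 1024 + 512 + 128 + 16 + 4 + 2 + 1 = 1687 (decimal)
Compute |6884 - 1687| = 5197
5197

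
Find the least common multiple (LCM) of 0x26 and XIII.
Convert 0x26 (hexadecimal) → 2×16 + 6 = 38 (decimal)
Convert XIII (Roman numeral) → 10 + 1 + 1 + 1 = 13 (decimal)
Compute lcm(38, 13) = 494
494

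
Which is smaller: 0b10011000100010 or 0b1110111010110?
Convert 0b10011000100010 (binary) → 8192 + 1024 + 512 + 32 + 2 = 9762 (decimal)
Convert 0b1110111010110 (binary) → 4096 + 2048 + 1024 + 256 + 128 + 64 + 16 + 4 + 2 = 7638 (decimal)
Compare 9762 vs 7638: smaller = 7638
7638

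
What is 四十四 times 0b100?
Convert 四十四 (Chinese numeral) → 4×10 + 4 = 44 (decimal)
Convert 0b100 (binary) → 4 (decimal)
Compute 44 × 4 = 176
176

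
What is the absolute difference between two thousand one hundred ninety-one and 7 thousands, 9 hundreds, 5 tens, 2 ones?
Convert two thousand one hundred ninety-one (English words) → 2×1000 + 1×100 + 91 = 2191 (decimal)
Convert 7 thousands, 9 hundreds, 5 tens, 2 ones (place-value notation) → 7×1000 + 9×100 + 5×10 + 2 = 7952 (decimal)
Compute |2191 - 7952| = 5761
5761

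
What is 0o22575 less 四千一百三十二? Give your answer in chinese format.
Convert 0o22575 (octal) → 2×4096 + 2×512 + 5×64 + 7×8 + 5 = 9597 (decimal)
Convert 四千一百三十二 (Chinese numeral) → 4×1000 + 1×100 + 3×10 + 2 = 4132 (decimal)
Compute 9597 - 4132 = 5465
Convert 5465 (decimal) → 5465 = 5×1000 + 4×100 + 6×10 + 5 → 五千四百六十五 (Chinese numeral)
五千四百六十五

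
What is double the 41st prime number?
The 41st prime number = 179
Compute 179 × 2 = 358
358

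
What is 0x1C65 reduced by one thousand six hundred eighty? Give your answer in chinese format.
Convert 0x1C65 (hexadecimal) → 1×4096 + 12×256 + 6×16 + 5 = 7269 (decimal)
Convert one thousand six hundred eighty (English words) → 1×1000 + 6×100 + 80 = 1680 (decimal)
Compute 7269 - 1680 = 5589
Convert 5589 (decimal) → 5589 = 5×1000 + 5×100 + 8×10 + 9 → 五千五百八十九 (Chinese numeral)
五千五百八十九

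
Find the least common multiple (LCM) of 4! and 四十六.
Convert 4! (factorial) → 24 (decimal)
Convert 四十六 (Chinese numeral) → 4×10 + 6 = 46 (decimal)
Compute lcm(24, 46) = 552
552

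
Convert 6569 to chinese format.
Convert 6569 (decimal) → 6569 = 6×1000 + 5×100 + 6×10 + 9 → 六千五百六十九 (Chinese numeral)
六千五百六十九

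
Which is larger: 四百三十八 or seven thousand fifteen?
Convert 四百三十八 (Chinese numeral) → 4×100 + 3×10 + 8 = 438 (decimal)
Convert seven thousand fifteen (English words) → 7×1000 + 15 = 7015 (decimal)
Compare 438 vs 7015: larger = 7015
7015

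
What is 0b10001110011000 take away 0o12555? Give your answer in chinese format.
Convert 0b10001110011000 (binary) → 8192 + 512 + 256 + 128 + 16 + 8 = 9112 (decimal)
Convert 0o12555 (octal) → 1×4096 + 2×512 + 5×64 + 5×8 + 5 = 5485 (decimal)
Compute 9112 - 5485 = 3627
Convert 3627 (decimal) → 3627 = 3×1000 + 6×100 + 2×10 + 7 → 三千六百二十七 (Chinese numeral)
三千六百二十七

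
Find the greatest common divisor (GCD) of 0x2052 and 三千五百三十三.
Convert 0x2052 (hexadecimal) → 2×4096 + 5×16 + 2 = 8274 (decimal)
Convert 三千五百三十三 (Chinese numeral) → 3×1000 + 5×100 + 3×10 + 3 = 3533 (decimal)
Compute gcd(8274, 3533) = 1
1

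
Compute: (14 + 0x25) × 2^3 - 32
Convert 0x25 (hexadecimal) → 2×16 + 5 = 37 (decimal)
Convert 2^3 (power) → 8 (decimal)
Expression in decimal: (14 + 37) × 8 - 32
Parentheses first: 14 + 37 = 51
Multiply: 51 × 8 = 408
Subtract: 408 - 32 = 376
376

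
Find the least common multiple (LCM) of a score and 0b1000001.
Convert a score (colloquial) → 20 (decimal)
Convert 0b1000001 (binary) → 64 + 1 = 65 (decimal)
Compute lcm(20, 65) = 260
260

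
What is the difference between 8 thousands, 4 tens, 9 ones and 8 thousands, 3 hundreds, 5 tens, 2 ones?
Convert 8 thousands, 4 tens, 9 ones (place-value notation) → 8×1000 + 4×10 + 9 = 8049 (decimal)
Convert 8 thousands, 3 hundreds, 5 tens, 2 ones (place-value notation) → 8×1000 + 3×100 + 5×10 + 2 = 8352 (decimal)
Difference: |8049 - 8352| = 303
303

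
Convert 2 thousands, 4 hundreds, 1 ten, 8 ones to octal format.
Convert 2 thousands, 4 hundreds, 1 ten, 8 ones (place-value notation) → 2×1000 + 4×100 + 1×10 + 8 = 2418 (decimal)
Convert 2418 (decimal) → 2418 = 4×512 + 5×64 + 6×8 + 2 → 0o4562 (octal)
0o4562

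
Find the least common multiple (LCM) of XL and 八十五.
Convert XL (Roman numeral) → 40 (decimal)
Convert 八十五 (Chinese numeral) → 8×10 + 5 = 85 (decimal)
Compute lcm(40, 85) = 680
680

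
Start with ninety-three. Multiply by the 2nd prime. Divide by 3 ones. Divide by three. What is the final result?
Convert ninety-three (English words) → 93 (decimal)
Start: 93
Convert the 2nd prime (prime index) → 3 (decimal)
93 × 3 = 279
Convert 3 ones (place-value notation) → 3 (decimal)
279 ÷ 3 = 93
Convert three (English words) → 3 (decimal)
93 ÷ 3 = 31
31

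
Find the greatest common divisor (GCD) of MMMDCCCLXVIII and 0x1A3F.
Convert MMMDCCCLXVIII (Roman numeral) → 1000 + 1000 + 1000 + 500 + 100 + 100 + 100 + 50 + 10 + 5 + 1 + 1 + 1 = 3868 (decimal)
Convert 0x1A3F (hexadecimal) → 1×4096 + 10×256 + 3×16 + 15 = 6719 (decimal)
Compute gcd(3868, 6719) = 1
1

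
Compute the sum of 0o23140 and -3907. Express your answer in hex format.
Convert 0o23140 (octal) → 2×4096 + 3×512 + 1×64 + 4×8 = 9824 (decimal)
Compute 9824 + -3907 = 5917
Convert 5917 (decimal) → 5917 = 1×4096 + 7×256 + 1×16 + 13 → 0x171D (hexadecimal)
0x171D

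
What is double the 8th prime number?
The 8th prime number = 19
Compute 19 × 2 = 38
38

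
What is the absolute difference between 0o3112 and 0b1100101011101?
Convert 0o3112 (octal) → 3×512 + 1×64 + 1×8 + 2 = 1610 (decimal)
Convert 0b1100101011101 (binary) → 4096 + 2048 + 256 + 64 + 16 + 8 + 4 + 1 = 6493 (decimal)
Compute |1610 - 6493| = 4883
4883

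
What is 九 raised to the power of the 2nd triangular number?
Convert 九 (Chinese numeral) → 9 (decimal)
Convert the 2nd triangular number (triangular index) → 2×3/2 = 3 (decimal)
Compute 9 ^ 3 = 729
729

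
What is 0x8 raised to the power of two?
Convert 0x8 (hexadecimal) → 8 (decimal)
Convert two (English words) → 2 (decimal)
Compute 8 ^ 2 = 64
64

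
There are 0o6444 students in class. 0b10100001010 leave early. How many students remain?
Convert 0o6444 (octal) → 6×512 + 4×64 + 4×8 + 4 = 3364 (decimal)
Convert 0b10100001010 (binary) → 1024 + 256 + 8 + 2 = 1290 (decimal)
Compute 3364 - 1290 = 2074
2074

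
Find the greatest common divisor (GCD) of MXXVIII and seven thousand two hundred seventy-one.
Convert MXXVIII (Roman numeral) → 1000 + 10 + 10 + 5 + 1 + 1 + 1 = 1028 (decimal)
Convert seven thousand two hundred seventy-one (English words) → 7×1000 + 2×100 + 71 = 7271 (decimal)
Compute gcd(1028, 7271) = 1
1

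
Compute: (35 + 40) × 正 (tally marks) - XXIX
Convert 正 (tally marks) → 5 (decimal)
Convert XXIX (Roman numeral) → 10 + 10 + 9 = 29 (decimal)
Expression in decimal: (35 + 40) × 5 - 29
Parentheses first: 35 + 40 = 75
Multiply: 75 × 5 = 375
Subtract: 375 - 29 = 346
346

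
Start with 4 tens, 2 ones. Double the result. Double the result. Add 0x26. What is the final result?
Convert 4 tens, 2 ones (place-value notation) → 4×10 + 2 = 42 (decimal)
Start: 42
42 × 2 = 84
84 × 2 = 168
Convert 0x26 (hexadecimal) → 2×16 + 6 = 38 (decimal)
168 + 38 = 206
206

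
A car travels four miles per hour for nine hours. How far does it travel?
Convert four (English words) → 4 (decimal)
Convert nine (English words) → 9 (decimal)
Compute 4 × 9 = 36
36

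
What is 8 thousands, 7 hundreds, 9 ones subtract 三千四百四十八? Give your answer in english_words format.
Convert 8 thousands, 7 hundreds, 9 ones (place-value notation) → 8×1000 + 7×100 + 9 = 8709 (decimal)
Convert 三千四百四十八 (Chinese numeral) → 3×1000 + 4×100 + 4×10 + 8 = 3448 (decimal)
Compute 8709 - 3448 = 5261
Convert 5261 (decimal) → 5261 = 5×1000 + 2×100 + 61 → five thousand two hundred sixty-one (English words)
five thousand two hundred sixty-one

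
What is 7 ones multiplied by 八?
Convert 7 ones (place-value notation) → 7 (decimal)
Convert 八 (Chinese numeral) → 8 (decimal)
Compute 7 × 8 = 56
56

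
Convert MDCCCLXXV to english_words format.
Convert MDCCCLXXV (Roman numeral) → 1000 + 500 + 100 + 100 + 100 + 50 + 10 + 10 + 5 = 1875 (decimal)
Convert 1875 (decimal) → 1875 = 1×1000 + 8×100 + 75 → one thousand eight hundred seventy-five (English words)
one thousand eight hundred seventy-five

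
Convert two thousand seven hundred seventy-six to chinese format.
Convert two thousand seven hundred seventy-six (English words) → 2×1000 + 7×100 + 76 = 2776 (decimal)
Convert 2776 (decimal) → 2776 = 2×1000 + 7×100 + 7×10 + 6 → 二千七百七十六 (Chinese numeral)
二千七百七十六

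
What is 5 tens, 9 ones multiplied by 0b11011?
Convert 5 tens, 9 ones (place-value notation) → 5×10 + 9 = 59 (decimal)
Convert 0b11011 (binary) → 16 + 8 + 2 + 1 = 27 (decimal)
Compute 59 × 27 = 1593
1593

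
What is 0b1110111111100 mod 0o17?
Convert 0b1110111111100 (binary) → 4096 + 2048 + 1024 + 256 + 128 + 64 + 32 + 16 + 8 + 4 = 7676 (decimal)
Convert 0o17 (octal) → 1×8 + 7 = 15 (decimal)
Compute 7676 mod 15 = 11
11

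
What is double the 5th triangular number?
The 5th triangular number = 5×6/2 = 15
Compute 15 × 2 = 30
30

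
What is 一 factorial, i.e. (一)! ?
Convert 一 (Chinese numeral) → 1 (decimal)
Compute 1! = 1
1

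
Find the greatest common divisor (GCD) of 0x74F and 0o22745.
Convert 0x74F (hexadecimal) → 7×256 + 4×16 + 15 = 1871 (decimal)
Convert 0o22745 (octal) → 2×4096 + 2×512 + 7×64 + 4×8 + 5 = 9701 (decimal)
Compute gcd(1871, 9701) = 1
1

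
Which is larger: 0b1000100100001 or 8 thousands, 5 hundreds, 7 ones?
Convert 0b1000100100001 (binary) → 4096 + 256 + 32 + 1 = 4385 (decimal)
Convert 8 thousands, 5 hundreds, 7 ones (place-value notation) → 8×1000 + 5×100 + 7 = 8507 (decimal)
Compare 4385 vs 8507: larger = 8507
8507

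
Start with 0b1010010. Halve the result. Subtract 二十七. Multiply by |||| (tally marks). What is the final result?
Convert 0b1010010 (binary) → 64 + 16 + 2 = 82 (decimal)
Start: 82
82 ÷ 2 = 41
Convert 二十七 (Chinese numeral) → 2×10 + 7 = 27 (decimal)
41 - 27 = 14
Convert |||| (tally marks) → 4 (decimal)
14 × 4 = 56
56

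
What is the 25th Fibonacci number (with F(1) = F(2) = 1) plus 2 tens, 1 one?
The 25th Fibonacci number (with F(1) = F(2) = 1) = 75025
Convert 2 tens, 1 one (place-value notation) → 2×10 + 1 = 21 (decimal)
Compute 75025 + 21 = 75046
75046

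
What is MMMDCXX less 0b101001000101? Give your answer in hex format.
Convert MMMDCXX (Roman numeral) → 1000 + 1000 + 1000 + 500 + 100 + 10 + 10 = 3620 (decimal)
Convert 0b101001000101 (binary) → 2048 + 512 + 64 + 4 + 1 = 2629 (decimal)
Compute 3620 - 2629 = 991
Convert 991 (decimal) → 991 = 3×256 + 13×16 + 15 → 0x3DF (hexadecimal)
0x3DF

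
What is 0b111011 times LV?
Convert 0b111011 (binary) → 32 + 16 + 8 + 2 + 1 = 59 (decimal)
Convert LV (Roman numeral) → 50 + 5 = 55 (decimal)
Compute 59 × 55 = 3245
3245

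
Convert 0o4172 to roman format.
Convert 0o4172 (octal) → 4×512 + 1×64 + 7×8 + 2 = 2170 (decimal)
Convert 2170 (decimal) → 2170 = 1000 + 1000 + 100 + 50 + 10 + 10 → MMCLXX (Roman numeral)
MMCLXX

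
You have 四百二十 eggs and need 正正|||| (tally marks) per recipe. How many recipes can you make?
Convert 四百二十 (Chinese numeral) → 4×100 + 2×10 = 420 (decimal)
Convert 正正|||| (tally marks) → 5 + 5 + 4 = 14 (decimal)
Compute 420 ÷ 14 = 30
30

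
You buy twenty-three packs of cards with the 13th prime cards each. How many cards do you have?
Convert the 13th prime (prime index) → 41 (decimal)
Convert twenty-three (English words) → 23 (decimal)
Compute 41 × 23 = 943
943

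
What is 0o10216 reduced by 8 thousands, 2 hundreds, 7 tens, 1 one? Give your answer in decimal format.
Convert 0o10216 (octal) → 1×4096 + 2×64 + 1×8 + 6 = 4238 (decimal)
Convert 8 thousands, 2 hundreds, 7 tens, 1 one (place-value notation) → 8×1000 + 2×100 + 7×10 + 1 = 8271 (decimal)
Compute 4238 - 8271 = -4033
-4033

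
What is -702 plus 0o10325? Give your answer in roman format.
Convert 0o10325 (octal) → 1×4096 + 3×64 + 2×8 + 5 = 4309 (decimal)
Compute -702 + 4309 = 3607
Convert 3607 (decimal) → 3607 = 1000 + 1000 + 1000 + 500 + 100 + 5 + 1 + 1 → MMMDCVII (Roman numeral)
MMMDCVII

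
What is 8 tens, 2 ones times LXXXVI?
Convert 8 tens, 2 ones (place-value notation) → 8×10 + 2 = 82 (decimal)
Convert LXXXVI (Roman numeral) → 50 + 10 + 10 + 10 + 5 + 1 = 86 (decimal)
Compute 82 × 86 = 7052
7052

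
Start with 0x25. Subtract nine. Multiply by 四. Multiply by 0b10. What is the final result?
Convert 0x25 (hexadecimal) → 2×16 + 5 = 37 (decimal)
Start: 37
Convert nine (English words) → 9 (decimal)
37 - 9 = 28
Convert 四 (Chinese numeral) → 4 (decimal)
28 × 4 = 112
Convert 0b10 (binary) → 2 (decimal)
112 × 2 = 224
224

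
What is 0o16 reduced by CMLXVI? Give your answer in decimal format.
Convert 0o16 (octal) → 1×8 + 6 = 14 (decimal)
Convert CMLXVI (Roman numeral) → 900 + 50 + 10 + 5 + 1 = 966 (decimal)
Compute 14 - 966 = -952
-952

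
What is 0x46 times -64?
Convert 0x46 (hexadecimal) → 4×16 + 6 = 70 (decimal)
Compute 70 × -64 = -4480
-4480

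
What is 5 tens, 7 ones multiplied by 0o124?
Convert 5 tens, 7 ones (place-value notation) → 5×10 + 7 = 57 (decimal)
Convert 0o124 (octal) → 1×64 + 2×8 + 4 = 84 (decimal)
Compute 57 × 84 = 4788
4788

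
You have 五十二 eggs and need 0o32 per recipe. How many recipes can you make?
Convert 五十二 (Chinese numeral) → 5×10 + 2 = 52 (decimal)
Convert 0o32 (octal) → 3×8 + 2 = 26 (decimal)
Compute 52 ÷ 26 = 2
2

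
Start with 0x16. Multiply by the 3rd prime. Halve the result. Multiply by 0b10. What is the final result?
Convert 0x16 (hexadecimal) → 1×16 + 6 = 22 (decimal)
Start: 22
Convert the 3rd prime (prime index) → 5 (decimal)
22 × 5 = 110
110 ÷ 2 = 55
Convert 0b10 (binary) → 2 (decimal)
55 × 2 = 110
110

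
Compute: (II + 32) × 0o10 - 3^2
Convert II (Roman numeral) → 1 + 1 = 2 (decimal)
Convert 0o10 (octal) → 1×8 = 8 (decimal)
Convert 3^2 (power) → 9 (decimal)
Expression in decimal: (2 + 32) × 8 - 9
Parentheses first: 2 + 32 = 34
Multiply: 34 × 8 = 272
Subtract: 272 - 9 = 263
263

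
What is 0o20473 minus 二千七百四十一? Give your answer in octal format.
Convert 0o20473 (octal) → 2×4096 + 4×64 + 7×8 + 3 = 8507 (decimal)
Convert 二千七百四十一 (Chinese numeral) → 2×1000 + 7×100 + 4×10 + 1 = 2741 (decimal)
Compute 8507 - 2741 = 5766
Convert 5766 (decimal) → 5766 = 1×4096 + 3×512 + 2×64 + 6 → 0o13206 (octal)
0o13206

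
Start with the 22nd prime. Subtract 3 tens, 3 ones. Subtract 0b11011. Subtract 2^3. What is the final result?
Convert the 22nd prime (prime index) → 79 (decimal)
Start: 79
Convert 3 tens, 3 ones (place-value notation) → 3×10 + 3 = 33 (decimal)
79 - 33 = 46
Convert 0b11011 (binary) → 16 + 8 + 2 + 1 = 27 (decimal)
46 - 27 = 19
Convert 2^3 (power) → 8 (decimal)
19 - 8 = 11
11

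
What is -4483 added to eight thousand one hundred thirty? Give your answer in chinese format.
Convert eight thousand one hundred thirty (English words) → 8×1000 + 1×100 + 30 = 8130 (decimal)
Compute -4483 + 8130 = 3647
Convert 3647 (decimal) → 3647 = 3×1000 + 6×100 + 4×10 + 7 → 三千六百四十七 (Chinese numeral)
三千六百四十七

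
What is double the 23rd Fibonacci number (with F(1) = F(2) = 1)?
The 23rd Fibonacci number (with F(1) = F(2) = 1) = 28657
Compute 28657 × 2 = 57314
57314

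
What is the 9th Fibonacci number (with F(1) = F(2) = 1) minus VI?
The 9th Fibonacci number (with F(1) = F(2) = 1): 1, 1, 2, 3, 5, 8, 13, 21, 34 → 34
Convert VI (Roman numeral) → 5 + 1 = 6 (decimal)
Compute 34 - 6 = 28
28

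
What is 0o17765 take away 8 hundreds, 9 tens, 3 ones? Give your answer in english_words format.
Convert 0o17765 (octal) → 1×4096 + 7×512 + 7×64 + 6×8 + 5 = 8181 (decimal)
Convert 8 hundreds, 9 tens, 3 ones (place-value notation) → 8×100 + 9×10 + 3 = 893 (decimal)
Compute 8181 - 893 = 7288
Convert 7288 (decimal) → 7288 = 7×1000 + 2×100 + 88 → seven thousand two hundred eighty-eight (English words)
seven thousand two hundred eighty-eight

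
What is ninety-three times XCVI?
Convert ninety-three (English words) → 93 (decimal)
Convert XCVI (Roman numeral) → 90 + 5 + 1 = 96 (decimal)
Compute 93 × 96 = 8928
8928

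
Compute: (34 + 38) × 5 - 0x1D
Convert 0x1D (hexadecimal) → 1×16 + 13 = 29 (decimal)
Expression in decimal: (34 + 38) × 5 - 29
Parentheses first: 34 + 38 = 72
Multiply: 72 × 5 = 360
Subtract: 360 - 29 = 331
331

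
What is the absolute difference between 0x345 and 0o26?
Convert 0x345 (hexadecimal) → 3×256 + 4×16 + 5 = 837 (decimal)
Convert 0o26 (octal) → 2×8 + 6 = 22 (decimal)
Compute |837 - 22| = 815
815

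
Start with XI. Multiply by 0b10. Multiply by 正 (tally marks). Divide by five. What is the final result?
Convert XI (Roman numeral) → 10 + 1 = 11 (decimal)
Start: 11
Convert 0b10 (binary) → 2 (decimal)
11 × 2 = 22
Convert 正 (tally marks) → 5 (decimal)
22 × 5 = 110
Convert five (English words) → 5 (decimal)
110 ÷ 5 = 22
22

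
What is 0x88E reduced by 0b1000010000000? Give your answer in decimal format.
Convert 0x88E (hexadecimal) → 8×256 + 8×16 + 14 = 2190 (decimal)
Convert 0b1000010000000 (binary) → 4096 + 128 = 4224 (decimal)
Compute 2190 - 4224 = -2034
-2034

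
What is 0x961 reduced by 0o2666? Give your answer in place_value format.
Convert 0x961 (hexadecimal) → 9×256 + 6×16 + 1 = 2401 (decimal)
Convert 0o2666 (octal) → 2×512 + 6×64 + 6×8 + 6 = 1462 (decimal)
Compute 2401 - 1462 = 939
Convert 939 (decimal) → 939 = 9×100 + 3×10 + 9 → 9 hundreds, 3 tens, 9 ones (place-value notation)
9 hundreds, 3 tens, 9 ones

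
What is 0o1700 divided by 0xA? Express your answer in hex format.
Convert 0o1700 (octal) → 1×512 + 7×64 = 960 (decimal)
Convert 0xA (hexadecimal) → 10 (decimal)
Compute 960 ÷ 10 = 96
Convert 96 (decimal) → 96 = 6×16 → 0x60 (hexadecimal)
0x60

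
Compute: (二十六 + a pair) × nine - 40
Convert 二十六 (Chinese numeral) → 2×10 + 6 = 26 (decimal)
Convert a pair (colloquial) → 2 (decimal)
Convert nine (English words) → 9 (decimal)
Expression in decimal: (26 + 2) × 9 - 40
Parentheses first: 26 + 2 = 28
Multiply: 28 × 9 = 252
Subtract: 252 - 40 = 212
212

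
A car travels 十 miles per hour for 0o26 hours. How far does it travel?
Convert 十 (Chinese numeral) → 1×10 = 10 (decimal)
Convert 0o26 (octal) → 2×8 + 6 = 22 (decimal)
Compute 10 × 22 = 220
220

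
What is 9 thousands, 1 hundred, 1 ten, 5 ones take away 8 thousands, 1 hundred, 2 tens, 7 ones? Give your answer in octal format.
Convert 9 thousands, 1 hundred, 1 ten, 5 ones (place-value notation) → 9×1000 + 1×100 + 1×10 + 5 = 9115 (decimal)
Convert 8 thousands, 1 hundred, 2 tens, 7 ones (place-value notation) → 8×1000 + 1×100 + 2×10 + 7 = 8127 (decimal)
Compute 9115 - 8127 = 988
Convert 988 (decimal) → 988 = 1×512 + 7×64 + 3×8 + 4 → 0o1734 (octal)
0o1734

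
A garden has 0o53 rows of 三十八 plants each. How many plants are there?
Convert 三十八 (Chinese numeral) → 3×10 + 8 = 38 (decimal)
Convert 0o53 (octal) → 5×8 + 3 = 43 (decimal)
Compute 38 × 43 = 1634
1634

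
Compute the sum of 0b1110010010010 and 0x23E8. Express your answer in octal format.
Convert 0b1110010010010 (binary) → 4096 + 2048 + 1024 + 128 + 16 + 2 = 7314 (decimal)
Convert 0x23E8 (hexadecimal) → 2×4096 + 3×256 + 14×16 + 8 = 9192 (decimal)
Compute 7314 + 9192 = 16506
Convert 16506 (decimal) → 16506 = 4×4096 + 1×64 + 7×8 + 2 → 0o40172 (octal)
0o40172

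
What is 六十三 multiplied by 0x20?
Convert 六十三 (Chinese numeral) → 6×10 + 3 = 63 (decimal)
Convert 0x20 (hexadecimal) → 2×16 = 32 (decimal)
Compute 63 × 32 = 2016
2016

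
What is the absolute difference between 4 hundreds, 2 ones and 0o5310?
Convert 4 hundreds, 2 ones (place-value notation) → 4×100 + 2 = 402 (decimal)
Convert 0o5310 (octal) → 5×512 + 3×64 + 1×8 = 2760 (decimal)
Compute |402 - 2760| = 2358
2358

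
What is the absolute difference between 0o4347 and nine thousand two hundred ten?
Convert 0o4347 (octal) → 4×512 + 3×64 + 4×8 + 7 = 2279 (decimal)
Convert nine thousand two hundred ten (English words) → 9×1000 + 2×100 + 10 = 9210 (decimal)
Compute |2279 - 9210| = 6931
6931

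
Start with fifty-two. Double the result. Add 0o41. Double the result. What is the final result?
Convert fifty-two (English words) → 52 (decimal)
Start: 52
52 × 2 = 104
Convert 0o41 (octal) → 4×8 + 1 = 33 (decimal)
104 + 33 = 137
137 × 2 = 274
274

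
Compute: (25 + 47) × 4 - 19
Parentheses first: 25 + 47 = 72
Multiply: 72 × 4 = 288
Subtract: 288 - 19 = 269
269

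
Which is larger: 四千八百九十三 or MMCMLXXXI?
Convert 四千八百九十三 (Chinese numeral) → 4×1000 + 8×100 + 9×10 + 3 = 4893 (decimal)
Convert MMCMLXXXI (Roman numeral) → 1000 + 1000 + 900 + 50 + 10 + 10 + 10 + 1 = 2981 (decimal)
Compare 4893 vs 2981: larger = 4893
4893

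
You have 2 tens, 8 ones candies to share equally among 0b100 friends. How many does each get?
Convert 2 tens, 8 ones (place-value notation) → 2×10 + 8 = 28 (decimal)
Convert 0b100 (binary) → 4 (decimal)
Compute 28 ÷ 4 = 7
7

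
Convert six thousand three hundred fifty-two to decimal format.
Convert six thousand three hundred fifty-two (English words) → 6×1000 + 3×100 + 52 = 6352 (decimal)
6352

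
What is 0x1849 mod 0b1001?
Convert 0x1849 (hexadecimal) → 1×4096 + 8×256 + 4×16 + 9 = 6217 (decimal)
Convert 0b1001 (binary) → 8 + 1 = 9 (decimal)
Compute 6217 mod 9 = 7
7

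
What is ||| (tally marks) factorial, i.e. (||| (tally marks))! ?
Convert ||| (tally marks) → 3 (decimal)
Compute 3! = 6
6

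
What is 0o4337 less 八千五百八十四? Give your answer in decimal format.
Convert 0o4337 (octal) → 4×512 + 3×64 + 3×8 + 7 = 2271 (decimal)
Convert 八千五百八十四 (Chinese numeral) → 8×1000 + 5×100 + 8×10 + 4 = 8584 (decimal)
Compute 2271 - 8584 = -6313
-6313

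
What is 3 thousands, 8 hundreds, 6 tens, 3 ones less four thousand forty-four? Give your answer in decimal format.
Convert 3 thousands, 8 hundreds, 6 tens, 3 ones (place-value notation) → 3×1000 + 8×100 + 6×10 + 3 = 3863 (decimal)
Convert four thousand forty-four (English words) → 4×1000 + 44 = 4044 (decimal)
Compute 3863 - 4044 = -181
-181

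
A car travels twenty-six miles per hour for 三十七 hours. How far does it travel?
Convert twenty-six (English words) → 26 (decimal)
Convert 三十七 (Chinese numeral) → 3×10 + 7 = 37 (decimal)
Compute 26 × 37 = 962
962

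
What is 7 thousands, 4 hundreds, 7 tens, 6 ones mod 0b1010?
Convert 7 thousands, 4 hundreds, 7 tens, 6 ones (place-value notation) → 7×1000 + 4×100 + 7×10 + 6 = 7476 (decimal)
Convert 0b1010 (binary) → 8 + 2 = 10 (decimal)
Compute 7476 mod 10 = 6
6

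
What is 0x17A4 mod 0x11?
Convert 0x17A4 (hexadecimal) → 1×4096 + 7×256 + 10×16 + 4 = 6052 (decimal)
Convert 0x11 (hexadecimal) → 1×16 + 1 = 17 (decimal)
Compute 6052 mod 17 = 0
0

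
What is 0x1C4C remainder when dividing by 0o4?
Convert 0x1C4C (hexadecimal) → 1×4096 + 12×256 + 4×16 + 12 = 7244 (decimal)
Convert 0o4 (octal) → 4 (decimal)
Compute 7244 mod 4 = 0
0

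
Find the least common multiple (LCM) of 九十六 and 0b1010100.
Convert 九十六 (Chinese numeral) → 9×10 + 6 = 96 (decimal)
Convert 0b1010100 (binary) → 64 + 16 + 4 = 84 (decimal)
Compute lcm(96, 84) = 672
672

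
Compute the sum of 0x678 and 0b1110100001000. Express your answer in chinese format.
Convert 0x678 (hexadecimal) → 6×256 + 7×16 + 8 = 1656 (decimal)
Convert 0b1110100001000 (binary) → 4096 + 2048 + 1024 + 256 + 8 = 7432 (decimal)
Compute 1656 + 7432 = 9088
Convert 9088 (decimal) → 9088 = 9×1000 + 8×10 + 8 → 九千零八十八 (Chinese numeral)
九千零八十八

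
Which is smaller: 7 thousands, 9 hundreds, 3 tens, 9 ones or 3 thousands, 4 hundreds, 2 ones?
Convert 7 thousands, 9 hundreds, 3 tens, 9 ones (place-value notation) → 7×1000 + 9×100 + 3×10 + 9 = 7939 (decimal)
Convert 3 thousands, 4 hundreds, 2 ones (place-value notation) → 3×1000 + 4×100 + 2 = 3402 (decimal)
Compare 7939 vs 3402: smaller = 3402
3402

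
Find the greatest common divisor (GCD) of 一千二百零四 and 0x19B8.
Convert 一千二百零四 (Chinese numeral) → 1×1000 + 2×100 + 4 = 1204 (decimal)
Convert 0x19B8 (hexadecimal) → 1×4096 + 9×256 + 11×16 + 8 = 6584 (decimal)
Compute gcd(1204, 6584) = 4
4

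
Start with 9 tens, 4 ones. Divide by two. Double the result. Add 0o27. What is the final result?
Convert 9 tens, 4 ones (place-value notation) → 9×10 + 4 = 94 (decimal)
Start: 94
Convert two (English words) → 2 (decimal)
94 ÷ 2 = 47
47 × 2 = 94
Convert 0o27 (octal) → 2×8 + 7 = 23 (decimal)
94 + 23 = 117
117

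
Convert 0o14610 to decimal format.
Convert 0o14610 (octal) → 1×4096 + 4×512 + 6×64 + 1×8 = 6536 (decimal)
6536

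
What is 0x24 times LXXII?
Convert 0x24 (hexadecimal) → 2×16 + 4 = 36 (decimal)
Convert LXXII (Roman numeral) → 50 + 10 + 10 + 1 + 1 = 72 (decimal)
Compute 36 × 72 = 2592
2592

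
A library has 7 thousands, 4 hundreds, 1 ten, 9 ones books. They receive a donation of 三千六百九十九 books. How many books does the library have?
Convert 7 thousands, 4 hundreds, 1 ten, 9 ones (place-value notation) → 7×1000 + 4×100 + 1×10 + 9 = 7419 (decimal)
Convert 三千六百九十九 (Chinese numeral) → 3×1000 + 6×100 + 9×10 + 9 = 3699 (decimal)
Compute 7419 + 3699 = 11118
11118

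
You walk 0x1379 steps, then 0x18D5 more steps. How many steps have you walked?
Convert 0x1379 (hexadecimal) → 1×4096 + 3×256 + 7×16 + 9 = 4985 (decimal)
Convert 0x18D5 (hexadecimal) → 1×4096 + 8×256 + 13×16 + 5 = 6357 (decimal)
Compute 4985 + 6357 = 11342
11342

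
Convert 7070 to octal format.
Convert 7070 (decimal) → 7070 = 1×4096 + 5×512 + 6×64 + 3×8 + 6 → 0o15636 (octal)
0o15636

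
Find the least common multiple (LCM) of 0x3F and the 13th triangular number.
Convert 0x3F (hexadecimal) → 3×16 + 15 = 63 (decimal)
Convert the 13th triangular number (triangular index) → 13×14/2 = 91 (decimal)
Compute lcm(63, 91) = 819
819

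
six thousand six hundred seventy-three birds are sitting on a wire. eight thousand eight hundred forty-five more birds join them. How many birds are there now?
Convert six thousand six hundred seventy-three (English words) → 6×1000 + 6×100 + 73 = 6673 (decimal)
Convert eight thousand eight hundred forty-five (English words) → 8×1000 + 8×100 + 45 = 8845 (decimal)
Compute 6673 + 8845 = 15518
15518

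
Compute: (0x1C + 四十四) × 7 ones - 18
Convert 0x1C (hexadecimal) → 1×16 + 12 = 28 (decimal)
Convert 四十四 (Chinese numeral) → 4×10 + 4 = 44 (decimal)
Convert 7 ones (place-value notation) → 7 (decimal)
Expression in decimal: (28 + 44) × 7 - 18
Parentheses first: 28 + 44 = 72
Multiply: 72 × 7 = 504
Subtract: 504 - 18 = 486
486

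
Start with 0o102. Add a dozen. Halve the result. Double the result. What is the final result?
Convert 0o102 (octal) → 1×64 + 2 = 66 (decimal)
Start: 66
Convert a dozen (colloquial) → 12 (decimal)
66 + 12 = 78
78 ÷ 2 = 39
39 × 2 = 78
78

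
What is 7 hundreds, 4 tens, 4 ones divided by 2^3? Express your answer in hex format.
Convert 7 hundreds, 4 tens, 4 ones (place-value notation) → 7×100 + 4×10 + 4 = 744 (decimal)
Convert 2^3 (power) → 8 (decimal)
Compute 744 ÷ 8 = 93
Convert 93 (decimal) → 93 = 5×16 + 13 → 0x5D (hexadecimal)
0x5D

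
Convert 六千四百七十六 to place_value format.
Convert 六千四百七十六 (Chinese numeral) → 6×1000 + 4×100 + 7×10 + 6 = 6476 (decimal)
Convert 6476 (decimal) → 6476 = 6×1000 + 4×100 + 7×10 + 6 → 6 thousands, 4 hundreds, 7 tens, 6 ones (place-value notation)
6 thousands, 4 hundreds, 7 tens, 6 ones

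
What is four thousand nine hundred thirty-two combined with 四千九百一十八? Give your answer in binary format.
Convert four thousand nine hundred thirty-two (English words) → 4×1000 + 9×100 + 32 = 4932 (decimal)
Convert 四千九百一十八 (Chinese numeral) → 4×1000 + 9×100 + 1×10 + 8 = 4918 (decimal)
Compute 4932 + 4918 = 9850
Convert 9850 (decimal) → 9850 = 8192 + 1024 + 512 + 64 + 32 + 16 + 8 + 2 → 0b10011001111010 (binary)
0b10011001111010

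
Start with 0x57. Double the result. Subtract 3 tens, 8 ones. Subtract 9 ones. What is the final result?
Convert 0x57 (hexadecimal) → 5×16 + 7 = 87 (decimal)
Start: 87
87 × 2 = 174
Convert 3 tens, 8 ones (place-value notation) → 3×10 + 8 = 38 (decimal)
174 - 38 = 136
Convert 9 ones (place-value notation) → 9 (decimal)
136 - 9 = 127
127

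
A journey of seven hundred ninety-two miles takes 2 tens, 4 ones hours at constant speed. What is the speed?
Convert seven hundred ninety-two (English words) → 7×100 + 92 = 792 (decimal)
Convert 2 tens, 4 ones (place-value notation) → 2×10 + 4 = 24 (decimal)
Compute 792 ÷ 24 = 33
33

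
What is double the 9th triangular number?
The 9th triangular number = 9×10/2 = 45
Compute 45 × 2 = 90
90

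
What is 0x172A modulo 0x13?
Convert 0x172A (hexadecimal) → 1×4096 + 7×256 + 2×16 + 10 = 5930 (decimal)
Convert 0x13 (hexadecimal) → 1×16 + 3 = 19 (decimal)
Compute 5930 mod 19 = 2
2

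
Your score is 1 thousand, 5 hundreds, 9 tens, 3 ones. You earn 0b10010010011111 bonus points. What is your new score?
Convert 1 thousand, 5 hundreds, 9 tens, 3 ones (place-value notation) → 1×1000 + 5×100 + 9×10 + 3 = 1593 (decimal)
Convert 0b10010010011111 (binary) → 8192 + 1024 + 128 + 16 + 8 + 4 + 2 + 1 = 9375 (decimal)
Compute 1593 + 9375 = 10968
10968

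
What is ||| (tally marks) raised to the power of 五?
Convert ||| (tally marks) → 3 (decimal)
Convert 五 (Chinese numeral) → 5 (decimal)
Compute 3 ^ 5 = 243
243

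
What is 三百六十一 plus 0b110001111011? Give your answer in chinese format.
Convert 三百六十一 (Chinese numeral) → 3×100 + 6×10 + 1 = 361 (decimal)
Convert 0b110001111011 (binary) → 2048 + 1024 + 64 + 32 + 16 + 8 + 2 + 1 = 3195 (decimal)
Compute 361 + 3195 = 3556
Convert 3556 (decimal) → 3556 = 3×1000 + 5×100 + 5×10 + 6 → 三千五百五十六 (Chinese numeral)
三千五百五十六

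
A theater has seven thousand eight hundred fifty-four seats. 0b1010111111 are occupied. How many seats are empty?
Convert seven thousand eight hundred fifty-four (English words) → 7×1000 + 8×100 + 54 = 7854 (decimal)
Convert 0b1010111111 (binary) → 512 + 128 + 32 + 16 + 8 + 4 + 2 + 1 = 703 (decimal)
Compute 7854 - 703 = 7151
7151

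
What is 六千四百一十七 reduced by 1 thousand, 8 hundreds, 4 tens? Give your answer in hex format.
Convert 六千四百一十七 (Chinese numeral) → 6×1000 + 4×100 + 1×10 + 7 = 6417 (decimal)
Convert 1 thousand, 8 hundreds, 4 tens (place-value notation) → 1×1000 + 8×100 + 4×10 = 1840 (decimal)
Compute 6417 - 1840 = 4577
Convert 4577 (decimal) → 4577 = 1×4096 + 1×256 + 14×16 + 1 → 0x11E1 (hexadecimal)
0x11E1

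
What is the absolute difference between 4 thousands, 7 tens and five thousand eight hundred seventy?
Convert 4 thousands, 7 tens (place-value notation) → 4×1000 + 7×10 = 4070 (decimal)
Convert five thousand eight hundred seventy (English words) → 5×1000 + 8×100 + 70 = 5870 (decimal)
Compute |4070 - 5870| = 1800
1800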